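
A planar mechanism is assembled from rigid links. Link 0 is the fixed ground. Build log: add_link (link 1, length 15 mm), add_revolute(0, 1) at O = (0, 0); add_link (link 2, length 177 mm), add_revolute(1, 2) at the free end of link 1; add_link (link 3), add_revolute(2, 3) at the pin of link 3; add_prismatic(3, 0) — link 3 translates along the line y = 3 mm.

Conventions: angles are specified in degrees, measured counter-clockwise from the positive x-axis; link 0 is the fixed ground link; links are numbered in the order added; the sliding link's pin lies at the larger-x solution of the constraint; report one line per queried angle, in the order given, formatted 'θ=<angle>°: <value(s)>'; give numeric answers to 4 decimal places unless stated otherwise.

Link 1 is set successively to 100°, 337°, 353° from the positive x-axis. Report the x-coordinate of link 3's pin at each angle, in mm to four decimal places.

geometry: r = 15 mm, L = 177 mm, e = 3 mm
θ=100°: crank pin P = (r cos θ, r sin θ) = (-2.604723, 14.772116)
θ=100°: h = r sin θ − e = 14.772116 − 3 = 11.772116
θ=100°: x = r cos θ + √(L² − h²) = -2.604723 + 176.608090 = 174.003367
θ=337°: crank pin P = (r cos θ, r sin θ) = (13.807573, -5.860967)
θ=337°: h = r sin θ − e = -5.860967 − 3 = -8.860967
θ=337°: x = r cos θ + √(L² − h²) = 13.807573 + 176.778062 = 190.585635
θ=353°: crank pin P = (r cos θ, r sin θ) = (14.888192, -1.828040)
θ=353°: h = r sin θ − e = -1.828040 − 3 = -4.828040
θ=353°: x = r cos θ + √(L² − h²) = 14.888192 + 176.934140 = 191.822333

θ=100°: 174.0034
θ=337°: 190.5856
θ=353°: 191.8223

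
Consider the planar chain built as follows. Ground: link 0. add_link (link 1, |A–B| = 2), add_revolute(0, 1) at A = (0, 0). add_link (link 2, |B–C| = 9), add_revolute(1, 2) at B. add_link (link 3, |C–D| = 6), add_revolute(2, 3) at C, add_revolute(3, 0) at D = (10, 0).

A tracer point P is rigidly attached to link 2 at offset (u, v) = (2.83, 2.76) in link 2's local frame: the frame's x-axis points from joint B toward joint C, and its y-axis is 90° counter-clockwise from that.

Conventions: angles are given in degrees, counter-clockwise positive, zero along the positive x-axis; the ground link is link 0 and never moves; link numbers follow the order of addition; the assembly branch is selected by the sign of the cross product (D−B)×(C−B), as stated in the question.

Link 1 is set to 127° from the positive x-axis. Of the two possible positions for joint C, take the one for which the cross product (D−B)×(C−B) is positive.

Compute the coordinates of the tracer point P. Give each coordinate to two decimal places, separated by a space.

A=(0,0), D=(10.00,0)
B = A + 2.00·(cos127°, sin127°) = (-1.2036, 1.5973)
|BD| = 11.3169
circle(B,9.00) ∩ circle(D,6.00): a=7.6466, h=4.7465
  candidates: C₊=(7.0364,5.2170) cross=53.715; C₋=(5.6965,-4.1809) cross=-53.715
  branch + wants cross > 0 → take C=(7.0364,5.2170) (cross=53.715)
ex = (C−B)/|BC| = (0.9156,0.4022); ey = (-0.4022,0.9156)
P = B + 2.83·ex + 2.76·ey = (0.2773,5.2624)

0.28 5.26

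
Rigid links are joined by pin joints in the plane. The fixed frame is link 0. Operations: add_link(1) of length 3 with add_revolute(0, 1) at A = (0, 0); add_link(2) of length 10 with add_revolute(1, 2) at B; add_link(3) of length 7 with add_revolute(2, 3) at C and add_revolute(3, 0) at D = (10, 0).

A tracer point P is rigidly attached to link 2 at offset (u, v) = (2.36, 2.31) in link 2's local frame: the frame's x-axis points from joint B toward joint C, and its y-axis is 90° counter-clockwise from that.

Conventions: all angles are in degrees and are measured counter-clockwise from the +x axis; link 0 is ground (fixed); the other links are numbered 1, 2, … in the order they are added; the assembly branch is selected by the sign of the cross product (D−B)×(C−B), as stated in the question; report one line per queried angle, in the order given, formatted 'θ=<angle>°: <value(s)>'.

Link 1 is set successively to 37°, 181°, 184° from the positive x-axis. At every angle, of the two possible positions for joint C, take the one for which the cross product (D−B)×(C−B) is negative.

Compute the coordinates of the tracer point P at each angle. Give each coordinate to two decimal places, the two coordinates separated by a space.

A=(0,0), D=(10.00,0)
θ=37°: B = A + 3.00·(cos37°, sin37°) = (2.3959, 1.8054)
θ=37°: |BD| = 7.8155
θ=37°: circle(B,10.00) ∩ circle(D,7.00): a=7.1705, h=6.9702
θ=37°:   candidates: C₊=(10.9826,6.9307) cross=54.476; C₋=(7.7623,-6.6327) cross=-54.476
θ=37°:   branch - wants cross < 0 → take C=(7.7623,-6.6327) (cross=-54.476)
θ=37°: ex = (C−B)/|BC| = (0.5366,-0.8438); ey = (0.8438,0.5366)
θ=37°: P = B + 2.36·ex + 2.31·ey = (5.6116,1.0537)
θ=181°: B = A + 3.00·(cos181°, sin181°) = (-2.9995, -0.0524)
θ=181°: |BD| = 12.9996
θ=181°: circle(B,10.00) ∩ circle(D,7.00): a=8.4614, h=5.3296
θ=181°:   candidates: C₊=(5.4403,5.3113) cross=69.283; C₋=(5.4833,-5.3478) cross=-69.283
θ=181°:   branch - wants cross < 0 → take C=(5.4833,-5.3478) (cross=-69.283)
θ=181°: ex = (C−B)/|BC| = (0.8483,-0.5295); ey = (0.5295,0.8483)
θ=181°: P = B + 2.36·ex + 2.31·ey = (0.2257,0.6574)
θ=184°: B = A + 3.00·(cos184°, sin184°) = (-2.9927, -0.2093)
θ=184°: |BD| = 12.9944
θ=184°: circle(B,10.00) ∩ circle(D,7.00): a=8.4596, h=5.3325
θ=184°:   candidates: C₊=(5.3799,5.2588) cross=69.293; C₋=(5.5517,-5.4048) cross=-69.293
θ=184°:   branch - wants cross < 0 → take C=(5.5517,-5.4048) (cross=-69.293)
θ=184°: ex = (C−B)/|BC| = (0.8544,-0.5196); ey = (0.5196,0.8544)
θ=184°: P = B + 2.36·ex + 2.31·ey = (0.2240,0.5383)

θ=37°: 5.61 1.05
θ=181°: 0.23 0.66
θ=184°: 0.22 0.54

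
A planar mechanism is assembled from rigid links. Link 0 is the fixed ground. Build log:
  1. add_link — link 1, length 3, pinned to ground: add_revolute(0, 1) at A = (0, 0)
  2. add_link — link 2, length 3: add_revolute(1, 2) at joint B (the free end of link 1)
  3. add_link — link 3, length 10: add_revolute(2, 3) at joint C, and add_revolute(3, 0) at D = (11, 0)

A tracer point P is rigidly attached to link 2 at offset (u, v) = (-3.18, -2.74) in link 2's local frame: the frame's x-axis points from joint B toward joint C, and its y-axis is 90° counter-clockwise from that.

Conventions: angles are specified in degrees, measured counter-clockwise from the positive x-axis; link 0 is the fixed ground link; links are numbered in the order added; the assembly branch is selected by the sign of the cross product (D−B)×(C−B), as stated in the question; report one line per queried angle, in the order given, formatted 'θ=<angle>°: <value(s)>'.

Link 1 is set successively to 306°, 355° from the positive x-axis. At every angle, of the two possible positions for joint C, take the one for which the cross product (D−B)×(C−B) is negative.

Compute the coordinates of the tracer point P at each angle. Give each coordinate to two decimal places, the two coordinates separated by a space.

A=(0,0), D=(11.00,0)
θ=306°: B = A + 3.00·(cos306°, sin306°) = (1.7634, -2.4271)
θ=306°: |BD| = 9.5502
θ=306°: circle(B,3.00) ∩ circle(D,10.00): a=0.0108, h=3.0000
θ=306°:   candidates: C₊=(1.0114,0.4772) cross=28.650; C₋=(2.5362,-5.3258) cross=-28.650
θ=306°:   branch - wants cross < 0 → take C=(2.5362,-5.3258) (cross=-28.650)
θ=306°: ex = (C−B)/|BC| = (0.2576,-0.9662); ey = (0.9662,0.2576)
θ=306°: P = B + -3.18·ex + -2.74·ey = (-1.7034,-0.0602)
θ=355°: B = A + 3.00·(cos355°, sin355°) = (2.9886, -0.2615)
θ=355°: |BD| = 8.0157
θ=355°: circle(B,3.00) ∩ circle(D,10.00): a=-1.6685, h=2.4932
θ=355°:   candidates: C₊=(1.2396,2.1760) cross=19.985; C₋=(1.4023,-2.8078) cross=-19.985
θ=355°:   branch - wants cross < 0 → take C=(1.4023,-2.8078) (cross=-19.985)
θ=355°: ex = (C−B)/|BC| = (-0.5288,-0.8488); ey = (0.8488,-0.5288)
θ=355°: P = B + -3.18·ex + -2.74·ey = (2.3445,3.8864)

θ=306°: -1.70 -0.06
θ=355°: 2.34 3.89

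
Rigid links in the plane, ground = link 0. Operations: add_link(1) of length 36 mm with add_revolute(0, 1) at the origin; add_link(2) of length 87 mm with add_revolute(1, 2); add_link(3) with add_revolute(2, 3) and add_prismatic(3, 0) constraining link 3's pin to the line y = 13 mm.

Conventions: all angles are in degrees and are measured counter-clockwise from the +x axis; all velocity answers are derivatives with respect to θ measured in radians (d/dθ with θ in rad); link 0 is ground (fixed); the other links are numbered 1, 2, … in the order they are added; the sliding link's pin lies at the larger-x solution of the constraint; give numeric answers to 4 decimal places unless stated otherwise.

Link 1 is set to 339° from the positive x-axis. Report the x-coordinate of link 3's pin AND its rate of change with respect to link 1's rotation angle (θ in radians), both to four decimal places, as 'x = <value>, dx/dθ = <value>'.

geometry: r = 36 mm, L = 87 mm, e = 13 mm
crank pin P = (r cos θ, r sin θ) = (33.608895, -12.901246)
h = r sin θ − e = -12.901246 − 13 = -25.901246
x = r cos θ + √(L² − h²) = 33.608895 + 83.054954 = 116.663850
dx/dθ = −r sin θ − h·r cos θ/√(L² − h²) (θ in radians; h = -25.901246) = 23.382406

x = 116.6638, dx/dθ = 23.3824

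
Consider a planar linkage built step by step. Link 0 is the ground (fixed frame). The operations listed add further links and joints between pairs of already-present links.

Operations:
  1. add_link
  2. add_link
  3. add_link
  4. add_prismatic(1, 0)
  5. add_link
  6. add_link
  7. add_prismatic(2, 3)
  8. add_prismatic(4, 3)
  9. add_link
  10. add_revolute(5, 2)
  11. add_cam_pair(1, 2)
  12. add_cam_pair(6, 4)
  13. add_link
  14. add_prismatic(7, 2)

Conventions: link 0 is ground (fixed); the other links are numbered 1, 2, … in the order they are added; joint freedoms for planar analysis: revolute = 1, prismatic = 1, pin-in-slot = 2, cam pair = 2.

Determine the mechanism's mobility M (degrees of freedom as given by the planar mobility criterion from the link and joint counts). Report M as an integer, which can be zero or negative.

ground; <1,0,0>
#1 <2,0,0>
#2 <3,0,0>
#3 <4,0,0>
P:1↔0 J1 <4,1,0>
#4 <5,1,0>
#5 <6,1,0>
P:2↔3 J1 <6,2,0>
P:4↔3 J1 <6,3,0>
#6 <7,3,0>
R:5↔2 J1 <7,4,0>
C:1↔2 J2 <7,4,1>
C:6↔4 J2 <7,4,2>
#7 <8,4,2>
P:7↔2 J1 <8,5,2>
3×7 − 2×5 − 1×2 = 9

M = 9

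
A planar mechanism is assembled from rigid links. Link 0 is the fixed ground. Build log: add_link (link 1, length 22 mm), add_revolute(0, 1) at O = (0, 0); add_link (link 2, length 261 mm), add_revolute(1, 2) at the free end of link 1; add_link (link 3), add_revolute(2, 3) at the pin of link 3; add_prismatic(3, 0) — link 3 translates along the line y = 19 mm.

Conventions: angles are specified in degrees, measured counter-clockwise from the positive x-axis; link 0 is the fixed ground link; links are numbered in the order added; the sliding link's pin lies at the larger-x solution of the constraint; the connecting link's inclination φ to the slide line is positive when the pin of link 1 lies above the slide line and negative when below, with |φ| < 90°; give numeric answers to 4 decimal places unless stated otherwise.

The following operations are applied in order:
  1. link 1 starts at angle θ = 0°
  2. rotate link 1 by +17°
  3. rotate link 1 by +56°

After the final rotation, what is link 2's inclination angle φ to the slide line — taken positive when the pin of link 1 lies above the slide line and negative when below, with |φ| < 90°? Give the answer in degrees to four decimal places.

geometry: r = 22 mm, L = 261 mm, e = 19 mm; θ starts at 0°
rotate link 1 by +17°: θ ← 0° +17° = 17°
rotate link 1 by +56°: θ ← 17° +56° = 73°
h = r sin θ − e = 21.038705 − 19 = 2.038705
sin φ = h / L = 2.038705 / 261 = 0.00781113
φ = arcsin(0.00781113) = 0.447549°

0.4475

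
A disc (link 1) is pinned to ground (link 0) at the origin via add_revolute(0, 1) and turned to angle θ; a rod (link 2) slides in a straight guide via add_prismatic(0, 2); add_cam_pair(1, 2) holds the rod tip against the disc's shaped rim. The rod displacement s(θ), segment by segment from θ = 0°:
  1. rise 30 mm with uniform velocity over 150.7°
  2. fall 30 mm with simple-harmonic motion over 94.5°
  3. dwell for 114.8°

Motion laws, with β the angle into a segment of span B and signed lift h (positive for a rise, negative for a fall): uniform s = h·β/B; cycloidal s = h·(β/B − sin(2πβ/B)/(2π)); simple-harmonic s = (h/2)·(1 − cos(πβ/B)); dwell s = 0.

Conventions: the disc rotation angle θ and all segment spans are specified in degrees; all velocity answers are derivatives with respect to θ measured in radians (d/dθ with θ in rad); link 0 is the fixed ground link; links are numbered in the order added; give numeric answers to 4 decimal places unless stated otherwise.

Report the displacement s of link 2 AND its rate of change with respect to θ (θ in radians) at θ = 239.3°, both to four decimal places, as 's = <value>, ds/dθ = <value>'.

segment 1 (0° to 150.7°, uniform, h = 30) is passed completely: s = 0.0000 + (30) = 30.0000
θ = 239.3° falls in segment 2 (150.7° to 245.2°, simple-harmonic, h = -30): β = 239.3 − 150.7 = 88.6°, B = 94.5°; Δs = -30/2·(1 − cos(π·0.9376)) = -29.7124; s = 30.0000 − 29.7124 = 0.2876
velocity in seg [150.7°–245.2°] (simple-harmonic), θ in radians: β = 88.6° = 1.5464 rad, B = 94.5° = 1.6493 rad; ds/dθ = (πh/(2B)) sin(πβ/B) = (π·(-30)/(2·1.6493)) sin(π·0.9376) = -5.568187 mm/rad

s = 0.2876, ds/dθ = -5.5682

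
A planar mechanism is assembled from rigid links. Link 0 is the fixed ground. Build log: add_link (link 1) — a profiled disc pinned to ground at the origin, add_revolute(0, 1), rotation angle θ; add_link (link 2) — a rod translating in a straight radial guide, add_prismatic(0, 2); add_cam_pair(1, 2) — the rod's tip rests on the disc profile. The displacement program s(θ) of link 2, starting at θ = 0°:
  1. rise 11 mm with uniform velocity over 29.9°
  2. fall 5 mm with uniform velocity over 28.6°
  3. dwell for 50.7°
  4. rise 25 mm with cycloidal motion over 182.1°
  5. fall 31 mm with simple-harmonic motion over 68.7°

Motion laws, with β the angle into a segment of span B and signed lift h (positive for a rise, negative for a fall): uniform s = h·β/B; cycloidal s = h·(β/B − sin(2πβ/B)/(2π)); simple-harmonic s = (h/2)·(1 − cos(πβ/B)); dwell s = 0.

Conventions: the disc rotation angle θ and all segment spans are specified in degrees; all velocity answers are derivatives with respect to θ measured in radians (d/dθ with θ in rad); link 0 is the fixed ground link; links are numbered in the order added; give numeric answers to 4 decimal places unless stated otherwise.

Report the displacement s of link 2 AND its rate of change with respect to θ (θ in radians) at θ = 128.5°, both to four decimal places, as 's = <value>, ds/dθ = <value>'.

seg 1 [0°–29.9°] uniform, h=11: full span → s += 11 → s = 11.0000
seg 2 [29.9°–58.5°] uniform, h=-5: full span → s += -5 → s = 6.0000
seg 3 [58.5°–109.2°] dwell: s stays 6.0000
seg 4 [109.2°–291.3°] cycloidal, h=25: θ=128.5° here. β=19.3, B=182.1. 25·(0.1060 − sin(2π·0.1060)/(2π)) = 0.1915 → s = 6.1915
velocity in seg [109.2°–291.3°] (cycloidal), θ in radians: β = 19.3° = 0.3368 rad, B = 182.1° = 3.1782 rad; ds/dθ = (h/B)(1 − cos(2πβ/B)) = (25/3.1782)(1 − cos(2π·0.1060)) = 1.680614 mm/rad

s = 6.1915, ds/dθ = 1.6806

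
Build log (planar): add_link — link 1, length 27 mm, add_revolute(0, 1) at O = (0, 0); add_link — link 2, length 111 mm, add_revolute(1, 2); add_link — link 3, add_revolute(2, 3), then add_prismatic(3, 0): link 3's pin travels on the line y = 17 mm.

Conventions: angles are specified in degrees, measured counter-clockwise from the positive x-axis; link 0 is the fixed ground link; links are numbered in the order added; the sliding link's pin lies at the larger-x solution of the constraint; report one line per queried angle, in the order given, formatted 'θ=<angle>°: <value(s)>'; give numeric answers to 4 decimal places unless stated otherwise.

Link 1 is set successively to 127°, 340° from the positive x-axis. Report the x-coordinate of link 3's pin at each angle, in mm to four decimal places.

geometry: r = 27 mm, L = 111 mm, e = 17 mm
θ=127°: crank pin P = (r cos θ, r sin θ) = (-16.249006, 21.563159)
θ=127°: h = r sin θ − e = 21.563159 − 17 = 4.563159
θ=127°: x = r cos θ + √(L² − h²) = -16.249006 + 110.906166 = 94.657160
θ=340°: crank pin P = (r cos θ, r sin θ) = (25.371701, -9.234544)
θ=340°: h = r sin θ − e = -9.234544 − 17 = -26.234544
θ=340°: x = r cos θ + √(L² − h²) = 25.371701 + 107.855221 = 133.226922

θ=127°: 94.6572
θ=340°: 133.2269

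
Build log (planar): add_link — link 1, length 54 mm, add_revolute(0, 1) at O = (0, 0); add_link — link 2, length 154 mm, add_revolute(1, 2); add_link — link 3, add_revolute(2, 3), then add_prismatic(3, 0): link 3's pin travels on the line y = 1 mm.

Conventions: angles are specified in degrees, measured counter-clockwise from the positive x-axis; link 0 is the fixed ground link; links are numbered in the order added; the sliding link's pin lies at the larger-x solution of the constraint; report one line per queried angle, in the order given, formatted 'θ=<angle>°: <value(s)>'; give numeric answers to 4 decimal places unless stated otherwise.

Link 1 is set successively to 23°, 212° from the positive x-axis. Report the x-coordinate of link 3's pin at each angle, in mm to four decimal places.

geometry: r = 54 mm, L = 154 mm, e = 1 mm
θ=23°: crank pin P = (r cos θ, r sin θ) = (49.707262, 21.099481)
θ=23°: h = r sin θ − e = 21.099481 − 1 = 20.099481
θ=23°: x = r cos θ + √(L² − h²) = 49.707262 + 152.682713 = 202.389975
θ=212°: crank pin P = (r cos θ, r sin θ) = (-45.794597, -28.615640)
θ=212°: h = r sin θ − e = -28.615640 − 1 = -29.615640
θ=212°: x = r cos θ + √(L² − h²) = -45.794597 + 151.125490 = 105.330893

θ=23°: 202.3900
θ=212°: 105.3309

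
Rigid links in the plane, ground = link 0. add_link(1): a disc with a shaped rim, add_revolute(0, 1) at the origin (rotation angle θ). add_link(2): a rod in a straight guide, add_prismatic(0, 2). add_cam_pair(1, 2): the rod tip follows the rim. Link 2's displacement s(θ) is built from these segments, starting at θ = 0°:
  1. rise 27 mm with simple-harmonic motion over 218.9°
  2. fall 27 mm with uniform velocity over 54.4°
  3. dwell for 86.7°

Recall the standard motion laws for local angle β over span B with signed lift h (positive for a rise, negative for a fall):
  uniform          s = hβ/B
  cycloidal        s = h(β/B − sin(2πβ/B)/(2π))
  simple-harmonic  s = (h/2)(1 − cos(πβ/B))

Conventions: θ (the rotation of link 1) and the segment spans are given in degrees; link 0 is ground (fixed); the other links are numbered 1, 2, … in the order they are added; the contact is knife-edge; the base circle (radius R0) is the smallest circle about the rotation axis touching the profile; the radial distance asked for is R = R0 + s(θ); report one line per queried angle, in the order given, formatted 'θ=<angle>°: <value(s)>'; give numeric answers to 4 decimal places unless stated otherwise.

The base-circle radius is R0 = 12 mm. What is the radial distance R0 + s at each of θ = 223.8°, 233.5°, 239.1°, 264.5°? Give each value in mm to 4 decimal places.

segment 1 (0° to 218.9°, simple-harmonic, h = 27) is passed completely: s = 0.0000 + (27) = 27.0000
θ = 223.8° falls in segment 2 (218.9° to 273.3°, uniform, h = -27): β = 223.8 − 218.9 = 4.9°, B = 54.4°; Δs = -27·4.9/54.4 = -2.4320; s = 27.0000 − 2.4320 = 24.5680
θ = 233.5° falls in segment 2 (218.9° to 273.3°, uniform, h = -27): β = 233.5 − 218.9 = 14.6°, B = 54.4°; Δs = -27·14.6/54.4 = -7.2463; s = 27.0000 − 7.2463 = 19.7537
θ = 239.1° falls in segment 2 (218.9° to 273.3°, uniform, h = -27): β = 239.1 − 218.9 = 20.2°, B = 54.4°; Δs = -27·20.2/54.4 = -10.0257; s = 27.0000 − 10.0257 = 16.9743
θ = 264.5° falls in segment 2 (218.9° to 273.3°, uniform, h = -27): β = 264.5 − 218.9 = 45.6°, B = 54.4°; Δs = -27·45.6/54.4 = -22.6324; s = 27.0000 − 22.6324 = 4.3676
θ=223.8°: R = R0 + s = 12 + 24.5680 = 36.5680
θ=233.5°: R = R0 + s = 12 + 19.7537 = 31.7537
θ=239.1°: R = R0 + s = 12 + 16.9743 = 28.9743
θ=264.5°: R = R0 + s = 12 + 4.3676 = 16.3676

θ=223.8°: 36.5680
θ=233.5°: 31.7537
θ=239.1°: 28.9743
θ=264.5°: 16.3676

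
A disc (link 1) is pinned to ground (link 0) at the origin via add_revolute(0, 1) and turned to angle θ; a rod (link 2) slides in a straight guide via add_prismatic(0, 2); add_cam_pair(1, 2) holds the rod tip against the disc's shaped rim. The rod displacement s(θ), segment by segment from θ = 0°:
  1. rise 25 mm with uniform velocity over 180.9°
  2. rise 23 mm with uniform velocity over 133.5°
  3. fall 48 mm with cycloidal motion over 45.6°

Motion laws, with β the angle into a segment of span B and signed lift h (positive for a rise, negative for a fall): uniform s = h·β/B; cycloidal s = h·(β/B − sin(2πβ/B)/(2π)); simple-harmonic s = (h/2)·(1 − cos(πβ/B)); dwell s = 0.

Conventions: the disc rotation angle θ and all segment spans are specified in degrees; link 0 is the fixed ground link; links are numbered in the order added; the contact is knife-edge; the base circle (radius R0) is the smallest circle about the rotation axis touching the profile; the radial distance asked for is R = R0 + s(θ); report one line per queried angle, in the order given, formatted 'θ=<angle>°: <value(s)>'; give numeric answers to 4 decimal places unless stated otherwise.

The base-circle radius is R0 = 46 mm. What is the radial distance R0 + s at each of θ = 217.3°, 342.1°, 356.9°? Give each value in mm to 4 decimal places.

segment 1 (0° to 180.9°, uniform, h = 25) is passed completely: s = 0.0000 + (25) = 25.0000
θ = 217.3° falls in segment 2 (180.9° to 314.4°, uniform, h = 23): β = 217.3 − 180.9 = 36.4°, B = 133.5°; Δs = 23·36.4/133.5 = 6.2712; s = 25.0000 + 6.2712 = 31.2712
segment 2 (180.9° to 314.4°, uniform, h = 23) is passed completely: s = 25.0000 + (23) = 48.0000
θ = 342.1° falls in segment 3 (314.4° to 360°, cycloidal, h = -48): β = 342.1 − 314.4 = 27.7°, B = 45.6°; Δs = -48·(0.6075 − sin(2π·0.6075)/(2π)) = -33.9328; s = 48.0000 − 33.9328 = 14.0672
θ = 356.9° falls in segment 3 (314.4° to 360°, cycloidal, h = -48): β = 356.9 − 314.4 = 42.5°, B = 45.6°; Δs = -48·(0.9320 − sin(2π·0.9320)/(2π)) = -47.9017; s = 48.0000 − 47.9017 = 0.0983
θ=217.3°: R = R0 + s = 46 + 31.2712 = 77.2712
θ=342.1°: R = R0 + s = 46 + 14.0672 = 60.0672
θ=356.9°: R = R0 + s = 46 + 0.0983 = 46.0983

θ=217.3°: 77.2712
θ=342.1°: 60.0672
θ=356.9°: 46.0983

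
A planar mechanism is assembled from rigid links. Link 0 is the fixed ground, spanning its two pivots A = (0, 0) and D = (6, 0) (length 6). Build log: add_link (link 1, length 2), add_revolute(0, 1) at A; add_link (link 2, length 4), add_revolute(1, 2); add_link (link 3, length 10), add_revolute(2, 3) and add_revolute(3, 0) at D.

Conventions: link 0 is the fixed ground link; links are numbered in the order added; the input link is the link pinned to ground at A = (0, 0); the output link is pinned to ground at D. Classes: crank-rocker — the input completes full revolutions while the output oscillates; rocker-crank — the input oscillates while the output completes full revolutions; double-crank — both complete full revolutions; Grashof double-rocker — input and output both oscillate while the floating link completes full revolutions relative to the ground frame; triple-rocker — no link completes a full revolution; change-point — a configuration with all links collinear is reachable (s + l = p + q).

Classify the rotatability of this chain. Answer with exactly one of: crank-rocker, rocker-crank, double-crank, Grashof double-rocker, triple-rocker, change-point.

lengths: ground=6, input=2, coupler=4, output=10
sorted: s=2 (shortest), l=10 (longest), p+q=10
s + l = 12 vs p + q = 10
s + l > p + q → non-Grashof → no link fully rotates → triple-rocker

triple-rocker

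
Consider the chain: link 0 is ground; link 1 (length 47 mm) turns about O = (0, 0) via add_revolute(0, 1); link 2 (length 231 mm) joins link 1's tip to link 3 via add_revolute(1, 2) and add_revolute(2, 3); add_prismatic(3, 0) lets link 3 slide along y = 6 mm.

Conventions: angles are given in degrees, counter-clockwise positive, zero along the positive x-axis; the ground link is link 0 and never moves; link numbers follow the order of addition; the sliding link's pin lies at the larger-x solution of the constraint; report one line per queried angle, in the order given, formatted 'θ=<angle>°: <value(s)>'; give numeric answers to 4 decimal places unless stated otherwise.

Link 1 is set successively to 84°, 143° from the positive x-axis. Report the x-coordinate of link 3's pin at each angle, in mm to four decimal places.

geometry: r = 47 mm, L = 231 mm, e = 6 mm
θ=84°: crank pin P = (r cos θ, r sin θ) = (4.912838, 46.742529)
θ=84°: h = r sin θ − e = 46.742529 − 6 = 40.742529
θ=84°: x = r cos θ + √(L² − h²) = 4.912838 + 227.378641 = 232.291479
θ=143°: crank pin P = (r cos θ, r sin θ) = (-37.535869, 28.285306)
θ=143°: h = r sin θ − e = 28.285306 − 6 = 22.285306
θ=143°: x = r cos θ + √(L² − h²) = -37.535869 + 229.922520 = 192.386651

θ=84°: 232.2915
θ=143°: 192.3867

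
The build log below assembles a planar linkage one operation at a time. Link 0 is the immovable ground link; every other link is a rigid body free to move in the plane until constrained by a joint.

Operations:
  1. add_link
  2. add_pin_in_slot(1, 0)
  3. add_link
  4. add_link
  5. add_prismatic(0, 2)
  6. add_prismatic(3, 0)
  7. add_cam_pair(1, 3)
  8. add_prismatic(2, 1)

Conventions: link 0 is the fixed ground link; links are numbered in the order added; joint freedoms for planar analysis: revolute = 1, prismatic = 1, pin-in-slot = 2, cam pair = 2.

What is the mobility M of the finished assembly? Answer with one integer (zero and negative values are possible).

link 0 = ground. State L|J1|J2 = 1|0|0
+link1  2|0|0
PS(1,0) f=2→J2  2|0|1
+link2  3|0|1
+link3  4|0|1
P(0,2) f=1→J1  4|1|1
P(3,0) f=1→J1  4|2|1
C(1,3) f=2→J2  4|2|2
P(2,1) f=1→J1  4|3|2
M = 3(4−1)−2·3−2 = 9−6−2 = 1

M = 1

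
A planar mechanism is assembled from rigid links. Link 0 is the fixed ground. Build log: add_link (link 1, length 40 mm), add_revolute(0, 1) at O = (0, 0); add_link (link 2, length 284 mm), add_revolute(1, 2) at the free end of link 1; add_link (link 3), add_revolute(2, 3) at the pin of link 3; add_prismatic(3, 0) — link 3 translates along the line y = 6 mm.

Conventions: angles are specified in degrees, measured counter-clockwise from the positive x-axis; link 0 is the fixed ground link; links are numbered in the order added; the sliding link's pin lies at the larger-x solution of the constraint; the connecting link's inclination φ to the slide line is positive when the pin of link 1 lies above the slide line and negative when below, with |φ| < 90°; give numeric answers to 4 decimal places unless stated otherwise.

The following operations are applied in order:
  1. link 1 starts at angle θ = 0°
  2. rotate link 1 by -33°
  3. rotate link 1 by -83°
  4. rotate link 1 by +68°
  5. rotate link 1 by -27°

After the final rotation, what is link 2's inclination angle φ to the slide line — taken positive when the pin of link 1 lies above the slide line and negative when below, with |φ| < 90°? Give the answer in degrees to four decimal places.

geometry: r = 40 mm, L = 284 mm, e = 6 mm; θ starts at 0°
rotate link 1 by -33°: θ ← 0° -33° = -33°
rotate link 1 by -83°: θ ← -33° -83° = -116°
rotate link 1 by +68°: θ ← -116° +68° = -48°
rotate link 1 by -27°: θ ← -48° -27° = -75°
h = r sin θ − e = -38.637033 − 6 = -44.637033
sin φ = h / L = -44.637033 / 284 = -0.15717265
φ = arcsin(-0.15717265) = -9.042825°

-9.0428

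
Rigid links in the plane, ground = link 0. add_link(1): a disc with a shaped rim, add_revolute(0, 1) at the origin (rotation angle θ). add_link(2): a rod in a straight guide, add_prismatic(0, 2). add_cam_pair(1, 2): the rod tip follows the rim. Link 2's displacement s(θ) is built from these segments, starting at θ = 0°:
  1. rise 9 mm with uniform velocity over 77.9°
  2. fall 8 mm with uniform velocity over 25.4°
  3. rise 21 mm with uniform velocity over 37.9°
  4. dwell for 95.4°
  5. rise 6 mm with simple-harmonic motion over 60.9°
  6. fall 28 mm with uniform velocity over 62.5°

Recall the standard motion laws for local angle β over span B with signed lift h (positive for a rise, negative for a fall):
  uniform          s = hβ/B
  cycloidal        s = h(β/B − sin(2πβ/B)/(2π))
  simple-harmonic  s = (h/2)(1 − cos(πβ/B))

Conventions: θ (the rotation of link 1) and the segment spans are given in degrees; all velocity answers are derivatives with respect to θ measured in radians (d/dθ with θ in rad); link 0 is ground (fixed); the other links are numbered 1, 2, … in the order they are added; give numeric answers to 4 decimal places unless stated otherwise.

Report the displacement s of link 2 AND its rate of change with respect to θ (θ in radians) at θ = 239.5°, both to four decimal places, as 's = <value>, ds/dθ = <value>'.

segment 1 (0° to 77.9°, uniform, h = 9) is passed completely: s = 0.0000 + (9) = 9.0000
segment 2 (77.9° to 103.3°, uniform, h = -8) is passed completely: s = 9.0000 + (-8) = 1.0000
segment 3 (103.3° to 141.2°, uniform, h = 21) is passed completely: s = 1.0000 + (21) = 22.0000
segment 4 (141.2° to 236.6°, dwell): s unchanged at 22.0000
θ = 239.5° falls in segment 5 (236.6° to 297.5°, simple-harmonic, h = 6): β = 239.5 − 236.6 = 2.9°, B = 60.9°; Δs = 6/2·(1 − cos(π·0.0476)) = 0.0335; s = 22.0000 + 0.0335 = 22.0335
velocity in seg [236.6°–297.5°] (simple-harmonic), θ in radians: β = 2.9° = 0.0506 rad, B = 60.9° = 1.0629 rad; ds/dθ = (πh/(2B)) sin(πβ/B) = (π·6/(2·1.0629)) sin(π·0.0476) = 1.321557 mm/rad

s = 22.0335, ds/dθ = 1.3216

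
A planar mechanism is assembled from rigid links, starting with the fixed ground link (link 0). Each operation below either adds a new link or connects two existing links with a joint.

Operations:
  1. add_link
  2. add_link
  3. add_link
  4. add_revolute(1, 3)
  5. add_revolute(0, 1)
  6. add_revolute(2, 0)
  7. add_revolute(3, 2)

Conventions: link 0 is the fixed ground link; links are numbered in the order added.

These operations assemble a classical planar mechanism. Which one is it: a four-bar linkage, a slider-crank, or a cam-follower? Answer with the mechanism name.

links: 4 (incl. ground); joints: 4 revolute, 0 prismatic, 0 higher (cam) pair, forming one closed loop
4 links in a single 4R loop → four-bar linkage

four-bar linkage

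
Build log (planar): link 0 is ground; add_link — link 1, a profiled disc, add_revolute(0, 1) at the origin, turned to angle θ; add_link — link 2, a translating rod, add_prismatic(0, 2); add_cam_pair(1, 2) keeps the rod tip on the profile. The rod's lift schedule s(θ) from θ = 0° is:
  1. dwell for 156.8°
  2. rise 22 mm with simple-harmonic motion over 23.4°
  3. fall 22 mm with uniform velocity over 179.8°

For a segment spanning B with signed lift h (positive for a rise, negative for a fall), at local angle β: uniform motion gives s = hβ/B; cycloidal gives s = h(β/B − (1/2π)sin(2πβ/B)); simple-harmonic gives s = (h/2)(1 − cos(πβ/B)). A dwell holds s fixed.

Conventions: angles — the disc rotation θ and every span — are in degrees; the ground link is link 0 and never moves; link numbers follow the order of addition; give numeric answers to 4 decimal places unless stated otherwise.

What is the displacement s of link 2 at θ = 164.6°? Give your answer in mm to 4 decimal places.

seg 1 [0°–156.8°] dwell: s stays 0.0000
seg 2 [156.8°–180.2°] simple-harmonic, h=22: θ=164.6° here. β=7.8, B=23.4. 22/2·(1 − cos(π·0.3333)) = 5.5000 → s = 5.5000

5.5000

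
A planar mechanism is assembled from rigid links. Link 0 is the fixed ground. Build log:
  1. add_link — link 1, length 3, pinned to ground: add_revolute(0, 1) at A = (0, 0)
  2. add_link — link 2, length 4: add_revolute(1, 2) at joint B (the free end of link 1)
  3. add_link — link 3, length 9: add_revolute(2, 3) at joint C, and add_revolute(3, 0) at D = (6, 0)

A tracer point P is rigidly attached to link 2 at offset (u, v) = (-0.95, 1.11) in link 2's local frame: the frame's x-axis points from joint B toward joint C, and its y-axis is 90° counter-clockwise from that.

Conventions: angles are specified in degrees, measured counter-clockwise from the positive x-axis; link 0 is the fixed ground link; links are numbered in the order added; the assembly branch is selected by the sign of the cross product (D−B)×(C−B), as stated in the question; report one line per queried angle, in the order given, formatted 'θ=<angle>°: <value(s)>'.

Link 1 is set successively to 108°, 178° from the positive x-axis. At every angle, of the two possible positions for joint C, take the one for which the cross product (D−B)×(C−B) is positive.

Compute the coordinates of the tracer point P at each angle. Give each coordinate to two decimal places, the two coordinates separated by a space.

A=(0,0), D=(6.00,0)
θ=108°: B = A + 3.00·(cos108°, sin108°) = (-0.9271, 2.8532)
θ=108°: |BD| = 7.4916
θ=108°: circle(B,4.00) ∩ circle(D,9.00): a=-0.5924, h=3.9559
θ=108°:   candidates: C₊=(0.0318,6.7365) cross=29.636; C₋=(-2.9814,-0.5790) cross=-29.636
θ=108°:   branch + wants cross > 0 → take C=(0.0318,6.7365) (cross=29.636)
θ=108°: ex = (C−B)/|BC| = (0.2397,0.9708); ey = (-0.9708,0.2397)
θ=108°: P = B + -0.95·ex + 1.11·ey = (-2.2324,2.1970)
θ=178°: B = A + 3.00·(cos178°, sin178°) = (-2.9982, 0.1047)
θ=178°: |BD| = 8.9988
θ=178°: circle(B,4.00) ∩ circle(D,9.00): a=0.8878, h=3.9002
θ=178°:   candidates: C₊=(-2.0651,3.9943) cross=35.097; C₋=(-2.1558,-3.8056) cross=-35.097
θ=178°:   branch + wants cross > 0 → take C=(-2.0651,3.9943) (cross=35.097)
θ=178°: ex = (C−B)/|BC| = (0.2333,0.9724); ey = (-0.9724,0.2333)
θ=178°: P = B + -0.95·ex + 1.11·ey = (-4.2992,-0.5602)

θ=108°: -2.23 2.20
θ=178°: -4.30 -0.56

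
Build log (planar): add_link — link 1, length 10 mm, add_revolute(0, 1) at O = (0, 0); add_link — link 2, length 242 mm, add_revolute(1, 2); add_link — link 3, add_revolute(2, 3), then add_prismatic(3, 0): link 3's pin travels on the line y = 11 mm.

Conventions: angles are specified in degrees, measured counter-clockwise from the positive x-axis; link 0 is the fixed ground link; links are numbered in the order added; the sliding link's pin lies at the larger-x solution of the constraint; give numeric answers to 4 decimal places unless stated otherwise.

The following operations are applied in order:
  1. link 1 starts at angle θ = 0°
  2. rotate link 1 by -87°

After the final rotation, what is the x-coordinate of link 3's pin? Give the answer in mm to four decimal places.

geometry: r = 10 mm, L = 242 mm, e = 11 mm; θ starts at 0°
rotate link 1 by -87°: θ ← 0° -87° = -87°
crank pin P = (r cos θ, r sin θ) = (0.523360, -9.986295)
h = r sin θ − e = -9.986295 − 11 = -20.986295
x = r cos θ + √(L² − h²) = 0.523360 + 241.088315 = 241.611674

241.6117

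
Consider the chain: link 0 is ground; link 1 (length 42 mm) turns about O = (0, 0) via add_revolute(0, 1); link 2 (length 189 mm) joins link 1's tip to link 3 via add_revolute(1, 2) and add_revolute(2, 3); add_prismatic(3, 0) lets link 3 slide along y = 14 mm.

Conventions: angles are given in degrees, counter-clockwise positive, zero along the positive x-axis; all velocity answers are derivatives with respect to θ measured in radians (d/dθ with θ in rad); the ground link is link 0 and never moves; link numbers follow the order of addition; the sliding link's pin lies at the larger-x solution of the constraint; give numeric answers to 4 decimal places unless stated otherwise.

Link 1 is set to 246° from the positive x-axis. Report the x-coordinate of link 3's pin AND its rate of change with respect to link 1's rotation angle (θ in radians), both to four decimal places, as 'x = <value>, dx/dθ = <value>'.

geometry: r = 42 mm, L = 189 mm, e = 14 mm
crank pin P = (r cos θ, r sin θ) = (-17.082939, -38.368909)
h = r sin θ − e = -38.368909 − 14 = -52.368909
x = r cos θ + √(L² − h²) = -17.082939 + 181.599827 = 164.516888
dx/dθ = −r sin θ − h·r cos θ/√(L² − h²) (θ in radians; h = -52.368909) = 33.442611

x = 164.5169, dx/dθ = 33.4426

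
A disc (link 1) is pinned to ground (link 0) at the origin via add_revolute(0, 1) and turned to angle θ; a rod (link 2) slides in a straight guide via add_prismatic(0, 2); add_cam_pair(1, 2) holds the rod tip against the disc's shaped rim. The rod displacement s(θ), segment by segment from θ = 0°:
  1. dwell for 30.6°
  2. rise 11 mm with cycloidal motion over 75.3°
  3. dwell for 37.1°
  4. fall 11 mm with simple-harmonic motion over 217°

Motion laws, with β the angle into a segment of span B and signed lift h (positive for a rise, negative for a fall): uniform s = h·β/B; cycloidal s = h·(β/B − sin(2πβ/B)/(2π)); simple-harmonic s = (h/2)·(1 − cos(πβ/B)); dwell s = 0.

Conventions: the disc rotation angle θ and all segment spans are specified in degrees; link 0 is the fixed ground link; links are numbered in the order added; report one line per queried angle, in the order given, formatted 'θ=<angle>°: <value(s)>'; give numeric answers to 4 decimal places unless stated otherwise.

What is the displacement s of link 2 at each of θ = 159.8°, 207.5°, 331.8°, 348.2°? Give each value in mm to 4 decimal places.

segment 1 (0° to 30.6°, dwell): s unchanged at 0.0000
segment 2 (30.6° to 105.9°, cycloidal, h = 11) is passed completely: s = 0.0000 + (11) = 11.0000
segment 3 (105.9° to 143°, dwell): s unchanged at 11.0000
θ = 159.8° falls in segment 4 (143° to 360°, simple-harmonic, h = -11): β = 159.8 − 143 = 16.8°, B = 217°; Δs = -11/2·(1 − cos(π·0.0774)) = -0.1619; s = 11.0000 − 0.1619 = 10.8381
θ = 207.5° falls in segment 4 (143° to 360°, simple-harmonic, h = -11): β = 207.5 − 143 = 64.5°, B = 217°; Δs = -11/2·(1 − cos(π·0.2972)) = -2.2287; s = 11.0000 − 2.2287 = 8.7713
θ = 331.8° falls in segment 4 (143° to 360°, simple-harmonic, h = -11): β = 331.8 − 143 = 188.8°, B = 217°; Δs = -11/2·(1 − cos(π·0.8700)) = -10.5480; s = 11.0000 − 10.5480 = 0.4520
θ = 348.2° falls in segment 4 (143° to 360°, simple-harmonic, h = -11): β = 348.2 − 143 = 205.2°, B = 217°; Δs = -11/2·(1 − cos(π·0.9456)) = -10.9199; s = 11.0000 − 10.9199 = 0.0801

θ=159.8°: 10.8381
θ=207.5°: 8.7713
θ=331.8°: 0.4520
θ=348.2°: 0.0801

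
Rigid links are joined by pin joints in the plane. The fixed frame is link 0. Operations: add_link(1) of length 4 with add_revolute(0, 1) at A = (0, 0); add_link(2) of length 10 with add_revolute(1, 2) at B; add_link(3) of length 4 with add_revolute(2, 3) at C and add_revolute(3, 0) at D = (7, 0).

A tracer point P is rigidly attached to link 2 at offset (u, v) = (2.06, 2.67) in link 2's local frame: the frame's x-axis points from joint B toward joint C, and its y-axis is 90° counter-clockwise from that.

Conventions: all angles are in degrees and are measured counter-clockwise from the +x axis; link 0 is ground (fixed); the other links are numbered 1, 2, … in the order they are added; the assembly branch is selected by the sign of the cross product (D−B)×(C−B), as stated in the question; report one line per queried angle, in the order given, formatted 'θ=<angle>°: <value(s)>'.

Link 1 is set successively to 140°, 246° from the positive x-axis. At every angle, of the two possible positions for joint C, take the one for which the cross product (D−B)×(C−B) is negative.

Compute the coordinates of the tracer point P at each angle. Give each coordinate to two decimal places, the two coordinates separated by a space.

A=(0,0), D=(7.00,0)
θ=140°: B = A + 4.00·(cos140°, sin140°) = (-3.0642, 2.5712)
θ=140°: |BD| = 10.3874
θ=140°: circle(B,10.00) ∩ circle(D,4.00): a=9.2371, h=3.8310
θ=140°:   candidates: C₊=(6.8337,3.9965) cross=39.794; C₋=(4.9372,-3.4271) cross=-39.794
θ=140°:   branch - wants cross < 0 → take C=(4.9372,-3.4271) (cross=-39.794)
θ=140°: ex = (C−B)/|BC| = (0.8001,-0.5998); ey = (0.5998,0.8001)
θ=140°: P = B + 2.06·ex + 2.67·ey = (0.1856,3.4719)
θ=246°: B = A + 4.00·(cos246°, sin246°) = (-1.6269, -3.6542)
θ=246°: |BD| = 9.3690
θ=246°: circle(B,10.00) ∩ circle(D,4.00): a=9.1674, h=3.9949
θ=246°:   candidates: C₊=(5.2562,3.5999) cross=37.428; C₋=(8.3725,-3.7572) cross=-37.428
θ=246°:   branch - wants cross < 0 → take C=(8.3725,-3.7572) (cross=-37.428)
θ=246°: ex = (C−B)/|BC| = (0.9999,-0.0103); ey = (0.0103,0.9999)
θ=246°: P = B + 2.06·ex + 2.67·ey = (0.4604,-1.0055)

θ=140°: 0.19 3.47
θ=246°: 0.46 -1.01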